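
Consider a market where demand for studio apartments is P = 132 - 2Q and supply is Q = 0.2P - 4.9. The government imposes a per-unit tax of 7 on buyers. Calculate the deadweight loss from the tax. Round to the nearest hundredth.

3.50

Rewriting supply in inverse form: P = 24.5 + 5Q.
Without the tax, 132 - 2Q = 24.5 + 5Q so Q* = 15.3571 and P* = 101.2857.
A tax on buyers shifts demand down by 7: (132 - 7) - 2Q = 24.5 + 5Q, so Q_t = 14.3571. Buyers pay P_b = 103.2857; sellers receive P_s = P_b - 7 = 96.2857.
Deadweight loss is the triangle between the curves from Q_t to Q*: (1/2)(15.3571 - 14.3571)(7) = 3.5.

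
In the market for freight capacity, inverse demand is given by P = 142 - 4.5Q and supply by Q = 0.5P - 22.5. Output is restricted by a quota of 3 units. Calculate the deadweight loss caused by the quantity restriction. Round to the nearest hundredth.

Rewriting supply in inverse form: P = 45 + 2Q.
Unrestricted equilibrium: Q* = (142 - 45)/(4.5 + 2) = 14.9231.
At Q = 3 the demand price is 142 - 4.5(3) = 128.5 and the supply price is 45 + 2(3) = 51.
Deadweight loss is the triangle between the curves from 3 to 14.9231: (1/2)(128.5 - 51)(14.9231 - 3) = 462.0192.

462.02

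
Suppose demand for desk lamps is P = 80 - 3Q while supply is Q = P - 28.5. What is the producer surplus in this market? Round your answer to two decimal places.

Rewriting supply in inverse form: P = 28.5 + Q.
Setting demand equal to supply, 51.5 = 4Q, so Q* = 12.875 and P* = 41.375.
Producer surplus is the triangle above supply below P*: (1/2)(12.875)(41.375 - 28.5) = (1/2)(12.875)(12.875) = 82.8828.

82.88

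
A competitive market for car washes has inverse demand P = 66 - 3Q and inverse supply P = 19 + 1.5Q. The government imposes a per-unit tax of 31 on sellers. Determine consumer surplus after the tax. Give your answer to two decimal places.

Pre-tax equilibrium: 66 - 3Q = 19 + 1.5Q gives Q* = 10.4444, P* = 34.6667.
With the tax, sellers need 31 more per unit: 66 - 3Q = 19 + 1.5Q + 31, so Q_t = 3.5556. Buyers pay P_b = 55.3333; sellers receive P_s = P_b - 31 = 24.3333.
Consumer surplus is the triangle under demand above P_b: (1/2)(3.5556)(66 - 55.3333) = 18.963.

18.96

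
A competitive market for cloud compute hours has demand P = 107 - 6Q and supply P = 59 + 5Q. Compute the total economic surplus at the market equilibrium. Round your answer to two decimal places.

Equilibrium: 107 - 6Q = 59 + 5Q, so Q* = 4.3636 and P* = 80.8182.
CS = (1/2)(4.3636)(26.1818) = 57.124 and PS = (1/2)(4.3636)(21.8182) = 47.6033, so total surplus = 104.7273.

104.73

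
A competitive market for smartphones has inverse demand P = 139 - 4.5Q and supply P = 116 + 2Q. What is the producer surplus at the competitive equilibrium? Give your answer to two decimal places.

12.52

Set 139 - 4.5Q = 116 + 2Q, which gives 23 = 6.5Q, so Q* = 3.5385 and P* = 139 - 4.5(3.5385) = 123.0769.
PS is the area between P* and the supply curve from 0 to Q*: (1/2)(3.5385)(7.0769) = 12.5207.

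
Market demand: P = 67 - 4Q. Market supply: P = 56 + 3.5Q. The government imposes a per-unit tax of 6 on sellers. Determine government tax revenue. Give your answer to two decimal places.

4.00

Without the tax, 67 - 4Q = 56 + 3.5Q so Q* = 1.4667 and P* = 61.1333.
With the tax, sellers need 6 more per unit: 67 - 4Q = 56 + 3.5Q + 6, so Q_t = 0.6667. Buyers pay P_b = 64.3333; sellers receive P_s = P_b - 6 = 58.3333.
Tax revenue = t x Q_t = 6 x 0.6667 = 4.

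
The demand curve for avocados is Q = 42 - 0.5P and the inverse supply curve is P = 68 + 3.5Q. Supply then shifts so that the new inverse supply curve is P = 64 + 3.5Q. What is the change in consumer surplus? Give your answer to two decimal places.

4.76

Rewriting demand in inverse form: P = 84 - 2Q.
Initial equilibrium: Q_0 = 2.9091, P_0 = 78.1818; CS_0 = (1/2)(2.9091)(5.8182) = 8.4628, PS_0 = (1/2)(2.9091)(10.1818) = 14.8099.
New equilibrium: 84 - 2Q = 64 + 3.5Q gives Q_1 = 3.6364, P_1 = 76.7273; CS_1 = 13.2231, PS_1 = 23.1405.
Change in consumer surplus = 13.2231 - 8.4628 = 4.7603.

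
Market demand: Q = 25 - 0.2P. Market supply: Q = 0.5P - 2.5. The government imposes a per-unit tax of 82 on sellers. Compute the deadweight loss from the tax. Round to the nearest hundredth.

480.29

Rewriting demand in inverse form: P = 125 - 5Q.
Rewriting supply in inverse form: P = 5 + 2Q.
Pre-tax equilibrium: 125 - 5Q = 5 + 2Q gives Q* = 17.1429, P* = 39.2857.
With the tax, sellers need 82 more per unit: 125 - 5Q = 5 + 2Q + 82, so Q_t = 5.4286. Buyers pay P_b = 97.8571; sellers receive P_s = P_b - 82 = 15.8571.
The welfare triangle lost has base Q* - Q_t = 11.7143 and height t = 82, so DWL = (1/2)(11.7143)(82) = 480.2857.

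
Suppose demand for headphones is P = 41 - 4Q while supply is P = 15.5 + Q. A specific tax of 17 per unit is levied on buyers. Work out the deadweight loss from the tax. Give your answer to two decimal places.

Pre-tax equilibrium: 41 - 4Q = 15.5 + Q gives Q* = 5.1, P* = 20.6.
With the tax, buyers' net willingness to pay falls by 17: (41 - 17) - 4Q = 15.5 + Q, so Q_t = 1.7. Buyers pay P_b = 34.2; sellers receive P_s = P_b - 17 = 17.2.
Deadweight loss is the triangle between the curves from Q_t to Q*: (1/2)(5.1 - 1.7)(17) = 28.9.

28.90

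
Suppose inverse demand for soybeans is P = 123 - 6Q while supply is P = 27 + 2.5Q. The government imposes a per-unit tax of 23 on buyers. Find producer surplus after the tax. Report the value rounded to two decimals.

92.20

Pre-tax equilibrium: 123 - 6Q = 27 + 2.5Q gives Q* = 11.2941, P* = 55.2353.
A tax on buyers shifts demand down by 23: (123 - 23) - 6Q = 27 + 2.5Q, so Q_t = 8.5882. Buyers pay P_b = 71.4706; sellers receive P_s = P_b - 23 = 48.4706.
PS = (1/2)(Q_t)(P_s - 27) = (1/2)(8.5882)(21.4706) = 92.1972.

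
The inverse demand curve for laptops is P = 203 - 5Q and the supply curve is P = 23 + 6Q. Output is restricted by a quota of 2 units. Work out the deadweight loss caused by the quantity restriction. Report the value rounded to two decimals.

1134.73

Unrestricted equilibrium: Q* = (203 - 23)/(5 + 6) = 16.3636.
At Q = 2 the demand price is 203 - 5(2) = 193 and the supply price is 23 + 6(2) = 35.
DWL = (1/2)(gap between curves at 2) x (Q* - 2) = (1/2)(158)(14.3636) = 1134.7273.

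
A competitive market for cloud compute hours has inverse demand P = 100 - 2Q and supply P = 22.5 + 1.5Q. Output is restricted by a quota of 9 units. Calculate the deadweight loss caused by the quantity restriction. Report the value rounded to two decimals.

Unrestricted equilibrium: Q* = (100 - 22.5)/(2 + 1.5) = 22.1429.
At Q = 9 the demand price is 100 - 2(9) = 82 and the supply price is 22.5 + 1.5(9) = 36.
DWL = (1/2)(gap between curves at 9) x (Q* - 9) = (1/2)(46)(13.1429) = 302.2857.

302.29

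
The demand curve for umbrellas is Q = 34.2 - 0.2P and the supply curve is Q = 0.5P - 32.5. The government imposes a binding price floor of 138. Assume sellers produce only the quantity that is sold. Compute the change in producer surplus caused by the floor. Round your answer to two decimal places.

Rewriting demand in inverse form: P = 171 - 5Q.
Rewriting supply in inverse form: P = 65 + 2Q.
Free-market equilibrium: 171 - 5Q = 65 + 2Q gives Q* = 15.1429, P* = 95.2857.
At P = 138, buyers demand (171 - 138)/5 = 6.6 while sellers would supply more, so the quantity traded is 6.6 at price 138.
PS goes from (1/2)(15.1429)(30.2857) = 229.3061 to 438.24 (computed as (138 - 65)(6.6) - (1/2)(2)(6.6)^2), a change of 208.9339.

208.93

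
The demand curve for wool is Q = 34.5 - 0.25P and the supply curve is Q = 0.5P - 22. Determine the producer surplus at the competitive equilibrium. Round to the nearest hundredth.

245.44

Rewriting demand in inverse form: P = 138 - 4Q.
Rewriting supply in inverse form: P = 44 + 2Q.
Equilibrium: 138 - 4Q = 44 + 2Q, so Q* = 15.6667 and P* = 75.3333.
The supply curve's price intercept is 44, so PS = (1/2)(Q*)(P* - 44) = (1/2)(15.6667)(31.3333) = 245.4444.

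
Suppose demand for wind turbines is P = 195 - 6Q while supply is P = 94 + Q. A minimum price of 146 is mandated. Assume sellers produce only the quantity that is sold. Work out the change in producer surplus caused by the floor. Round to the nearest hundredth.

Without the control, 195 - 6Q = 94 + Q so Q* = 14.4286 and P* = 108.4286.
At P = 146, buyers demand (195 - 146)/6 = 8.1667 while sellers would supply more, so the quantity traded is 8.1667 at price 146.
PS goes from (1/2)(14.4286)(14.4286) = 104.0918 to 391.3194 (computed as (146 - 94)(8.1667) - (1/2)(1)(8.1667)^2), a change of 287.2276.

287.23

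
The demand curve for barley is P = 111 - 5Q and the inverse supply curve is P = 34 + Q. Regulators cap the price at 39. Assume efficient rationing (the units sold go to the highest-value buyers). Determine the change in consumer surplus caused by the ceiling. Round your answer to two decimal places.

Without the control, 111 - 5Q = 34 + Q so Q* = 12.8333 and P* = 46.8333.
At the ceiling price 39, quantity supplied is (39 - 34)/1 = 5; supply is the short side, so Q = 5 trades at P = 39.
CS goes from (1/2)(12.8333)(64.1667) = 411.7361 to 297.5 (computed as (111 - 39)(5) - (1/2)(5)(5)^2), a change of -114.2361.

-114.24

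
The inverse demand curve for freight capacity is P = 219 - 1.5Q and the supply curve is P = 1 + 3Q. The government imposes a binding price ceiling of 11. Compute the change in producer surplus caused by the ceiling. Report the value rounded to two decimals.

-3503.63

Free-market equilibrium: 219 - 1.5Q = 1 + 3Q gives Q* = 48.4444, P* = 146.3333.
At the ceiling price 11, quantity supplied is (11 - 1)/3 = 3.3333; supply is the short side, so Q = 3.3333 trades at P = 11.
PS goes from (1/2)(48.4444)(145.3333) = 3520.2963 to 16.6667 (computed as (11 - 1)(3.3333) - (1/2)(3)(3.3333)^2), a change of -3503.6296.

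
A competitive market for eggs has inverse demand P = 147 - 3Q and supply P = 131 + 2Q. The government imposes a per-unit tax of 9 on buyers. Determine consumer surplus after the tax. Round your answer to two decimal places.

Without the tax, 147 - 3Q = 131 + 2Q so Q* = 3.2 and P* = 137.4.
A tax on buyers shifts demand down by 9: (147 - 9) - 3Q = 131 + 2Q, so Q_t = 1.4. Buyers pay P_b = 142.8; sellers receive P_s = P_b - 9 = 133.8.
CS = (1/2)(Q_t)(147 - P_b) = (1/2)(1.4)(4.2) = 2.94.

2.94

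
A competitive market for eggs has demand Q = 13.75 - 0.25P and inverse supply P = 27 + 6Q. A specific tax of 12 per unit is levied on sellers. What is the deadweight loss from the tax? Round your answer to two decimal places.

7.20

Rewriting demand in inverse form: P = 55 - 4Q.
Without the tax, 55 - 4Q = 27 + 6Q so Q* = 2.8 and P* = 43.8.
With the tax, sellers need 12 more per unit: 55 - 4Q = 27 + 6Q + 12, so Q_t = 1.6. Buyers pay P_b = 48.6; sellers receive P_s = P_b - 12 = 36.6.
The welfare triangle lost has base Q* - Q_t = 1.2 and height t = 12, so DWL = (1/2)(1.2)(12) = 7.2.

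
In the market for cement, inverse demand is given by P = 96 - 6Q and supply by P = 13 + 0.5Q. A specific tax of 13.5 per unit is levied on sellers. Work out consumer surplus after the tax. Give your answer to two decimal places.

Without the tax, 96 - 6Q = 13 + 0.5Q so Q* = 12.7692 and P* = 19.3846.
A tax on sellers shifts supply up by 13.5: 96 - 6Q = 13 + 0.5Q + 13.5, so Q_t = 10.6923. Buyers pay P_b = 31.8462; sellers receive P_s = P_b - 13.5 = 18.3462.
CS = (1/2)(Q_t)(96 - P_b) = (1/2)(10.6923)(64.1538) = 342.9763.

342.98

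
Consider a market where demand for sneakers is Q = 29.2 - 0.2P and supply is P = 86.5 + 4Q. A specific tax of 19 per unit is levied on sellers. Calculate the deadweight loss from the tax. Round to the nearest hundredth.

Rewriting demand in inverse form: P = 146 - 5Q.
Pre-tax equilibrium: 146 - 5Q = 86.5 + 4Q gives Q* = 6.6111, P* = 112.9444.
With the tax, sellers need 19 more per unit: 146 - 5Q = 86.5 + 4Q + 19, so Q_t = 4.5. Buyers pay P_b = 123.5; sellers receive P_s = P_b - 19 = 104.5.
Deadweight loss is the triangle between the curves from Q_t to Q*: (1/2)(6.6111 - 4.5)(19) = 20.0556.

20.06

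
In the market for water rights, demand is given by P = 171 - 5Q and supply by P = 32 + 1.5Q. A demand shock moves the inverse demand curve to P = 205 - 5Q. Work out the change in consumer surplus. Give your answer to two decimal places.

Initial equilibrium: Q_0 = 21.3846, P_0 = 64.0769; CS_0 = (1/2)(21.3846)(106.9231) = 1143.2544, PS_0 = (1/2)(21.3846)(32.0769) = 342.9763.
New equilibrium: 205 - 5Q = 32 + 1.5Q gives Q_1 = 26.6154, P_1 = 71.9231; CS_1 = 1770.9467, PS_1 = 531.284.
Change in consumer surplus = 1770.9467 - 1143.2544 = 627.6923.

627.69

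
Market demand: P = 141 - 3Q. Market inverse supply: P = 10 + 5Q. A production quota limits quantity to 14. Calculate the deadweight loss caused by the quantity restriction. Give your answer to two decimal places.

22.56

Unrestricted equilibrium: Q* = (141 - 10)/(3 + 5) = 16.375.
At Q = 14 the demand price is 141 - 3(14) = 99 and the supply price is 10 + 5(14) = 80.
Deadweight loss is the triangle between the curves from 14 to 16.375: (1/2)(99 - 80)(16.375 - 14) = 22.5625.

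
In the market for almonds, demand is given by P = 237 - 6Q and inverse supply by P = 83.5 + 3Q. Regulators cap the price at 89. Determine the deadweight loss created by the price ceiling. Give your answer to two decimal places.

Without the control, 237 - 6Q = 83.5 + 3Q so Q* = 17.0556 and P* = 134.6667.
At P = 89, sellers supply (89 - 83.5)/3 = 1.8333 while buyers want more, so the quantity traded is 1.8333 at price 89.
At Q = 1.8333 the demand price is 226 and the supply price is 89. Deadweight loss is the triangle between the curves from 1.8333 to 17.0556: (1/2)(226 - 89)(17.0556 - 1.8333) = 1042.7222.

1042.72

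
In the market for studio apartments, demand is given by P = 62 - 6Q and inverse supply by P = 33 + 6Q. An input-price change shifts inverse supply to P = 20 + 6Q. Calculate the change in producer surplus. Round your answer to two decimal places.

19.23

Initial equilibrium: Q_0 = 2.4167, P_0 = 47.5; CS_0 = (1/2)(2.4167)(14.5) = 17.5208, PS_0 = (1/2)(2.4167)(14.5) = 17.5208.
New equilibrium: 62 - 6Q = 20 + 6Q gives Q_1 = 3.5, P_1 = 41; CS_1 = 36.75, PS_1 = 36.75.
Change in producer surplus = 36.75 - 17.5208 = 19.2292.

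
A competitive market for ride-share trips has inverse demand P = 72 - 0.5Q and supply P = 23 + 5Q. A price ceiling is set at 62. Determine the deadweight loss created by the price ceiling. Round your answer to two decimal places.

Without the control, 72 - 0.5Q = 23 + 5Q so Q* = 8.9091 and P* = 67.5455.
At P = 62, sellers supply (62 - 23)/5 = 7.8 while buyers want more, so the quantity traded is 7.8 at price 62.
At Q = 7.8 the demand price is 68.1 and the supply price is 62. Deadweight loss is the triangle between the curves from 7.8 to 8.9091: (1/2)(68.1 - 62)(8.9091 - 7.8) = 3.3827.

3.38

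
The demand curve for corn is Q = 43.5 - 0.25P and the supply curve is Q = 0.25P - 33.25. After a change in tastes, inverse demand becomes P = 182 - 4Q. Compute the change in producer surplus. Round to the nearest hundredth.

22.50

Rewriting demand in inverse form: P = 174 - 4Q.
Rewriting supply in inverse form: P = 133 + 4Q.
Initial equilibrium: Q_0 = 5.125, P_0 = 153.5; CS_0 = (1/2)(5.125)(20.5) = 52.5312, PS_0 = (1/2)(5.125)(20.5) = 52.5312.
New equilibrium: 182 - 4Q = 133 + 4Q gives Q_1 = 6.125, P_1 = 157.5; CS_1 = 75.0312, PS_1 = 75.0312.
Change in producer surplus = 75.0312 - 52.5312 = 22.5.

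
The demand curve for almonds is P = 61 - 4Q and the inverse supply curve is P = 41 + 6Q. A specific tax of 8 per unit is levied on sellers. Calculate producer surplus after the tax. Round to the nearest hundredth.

Without the tax, 61 - 4Q = 41 + 6Q so Q* = 2 and P* = 53.
With the tax, sellers need 8 more per unit: 61 - 4Q = 41 + 6Q + 8, so Q_t = 1.2. Buyers pay P_b = 56.2; sellers receive P_s = P_b - 8 = 48.2.
Producer surplus is the triangle above supply below P_s: (1/2)(1.2)(48.2 - 41) = 4.32.

4.32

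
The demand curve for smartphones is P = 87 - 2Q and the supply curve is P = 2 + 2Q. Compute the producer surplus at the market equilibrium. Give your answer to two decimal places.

451.56

Set 87 - 2Q = 2 + 2Q, which gives 85 = 4Q, so Q* = 21.25 and P* = 87 - 2(21.25) = 44.5.
The supply curve's price intercept is 2, so PS = (1/2)(Q*)(P* - 2) = (1/2)(21.25)(42.5) = 451.5625.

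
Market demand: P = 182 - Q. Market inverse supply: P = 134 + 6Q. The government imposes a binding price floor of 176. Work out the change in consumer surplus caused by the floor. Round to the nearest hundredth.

-5.51

Without the control, 182 - Q = 134 + 6Q so Q* = 6.8571 and P* = 175.1429.
At P = 176, buyers demand (182 - 176)/1 = 6 while sellers would supply more, so the quantity traded is 6 at price 176.
CS goes from (1/2)(6.8571)(6.8571) = 23.5102 to 18 (computed as (182 - 176)(6) - (1/2)(1)(6)^2), a change of -5.5102.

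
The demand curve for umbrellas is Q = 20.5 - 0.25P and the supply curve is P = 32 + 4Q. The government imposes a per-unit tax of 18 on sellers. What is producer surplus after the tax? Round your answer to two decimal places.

32.00

Rewriting demand in inverse form: P = 82 - 4Q.
Without the tax, 82 - 4Q = 32 + 4Q so Q* = 6.25 and P* = 57.
A tax on sellers shifts supply up by 18: 82 - 4Q = 32 + 4Q + 18, so Q_t = 4. Buyers pay P_b = 66; sellers receive P_s = P_b - 18 = 48.
Producer surplus is the triangle above supply below P_s: (1/2)(4)(48 - 32) = 32.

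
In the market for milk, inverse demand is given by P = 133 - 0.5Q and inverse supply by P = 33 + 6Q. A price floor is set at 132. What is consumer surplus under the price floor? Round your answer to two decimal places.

1.00

Without the control, 133 - 0.5Q = 33 + 6Q so Q* = 15.3846 and P* = 125.3077.
At the floor price 132, quantity demanded is (133 - 132)/0.5 = 2; demand is the short side, so Q = 2 trades at P = 132.
CS is the triangle under demand above 132: (1/2)(2)(133 - 132) = 1.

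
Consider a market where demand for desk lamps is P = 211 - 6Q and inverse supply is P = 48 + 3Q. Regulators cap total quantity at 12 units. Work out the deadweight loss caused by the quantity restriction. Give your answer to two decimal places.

168.06

Unrestricted equilibrium: Q* = (211 - 48)/(6 + 3) = 18.1111.
At Q = 12 the demand price is 211 - 6(12) = 139 and the supply price is 48 + 3(12) = 84.
Deadweight loss is the triangle between the curves from 12 to 18.1111: (1/2)(139 - 84)(18.1111 - 12) = 168.0556.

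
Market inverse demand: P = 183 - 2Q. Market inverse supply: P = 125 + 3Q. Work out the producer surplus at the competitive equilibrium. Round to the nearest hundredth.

201.84

Set 183 - 2Q = 125 + 3Q, which gives 58 = 5Q, so Q* = 11.6 and P* = 183 - 2(11.6) = 159.8.
PS is the area between P* and the supply curve from 0 to Q*: (1/2)(11.6)(34.8) = 201.84.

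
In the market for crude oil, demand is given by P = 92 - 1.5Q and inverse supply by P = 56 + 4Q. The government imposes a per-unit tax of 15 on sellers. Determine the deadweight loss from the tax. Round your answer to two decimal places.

20.45

Pre-tax equilibrium: 92 - 1.5Q = 56 + 4Q gives Q* = 6.5455, P* = 82.1818.
With the tax, sellers need 15 more per unit: 92 - 1.5Q = 56 + 4Q + 15, so Q_t = 3.8182. Buyers pay P_b = 86.2727; sellers receive P_s = P_b - 15 = 71.2727.
Deadweight loss is the triangle between the curves from Q_t to Q*: (1/2)(6.5455 - 3.8182)(15) = 20.4545.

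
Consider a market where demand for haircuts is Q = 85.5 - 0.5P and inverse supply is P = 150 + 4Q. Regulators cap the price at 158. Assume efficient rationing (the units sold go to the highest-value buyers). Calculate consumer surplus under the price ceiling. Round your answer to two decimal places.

Rewriting demand in inverse form: P = 171 - 2Q.
Without the control, 171 - 2Q = 150 + 4Q so Q* = 3.5 and P* = 164.
At P = 158, sellers supply (158 - 150)/4 = 2 while buyers want more, so the quantity traded is 2 at price 158.
The demand price at Q = 2 is 167. CS is the trapezoid between demand and 158 over [0, 2]: (1/2)[(171 - 158) + (167 - 158)](2) = 22.

22.00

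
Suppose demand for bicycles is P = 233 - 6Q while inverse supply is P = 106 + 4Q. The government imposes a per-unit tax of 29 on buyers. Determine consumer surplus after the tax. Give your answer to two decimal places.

288.12

Pre-tax equilibrium: 233 - 6Q = 106 + 4Q gives Q* = 12.7, P* = 156.8.
With the tax, buyers' net willingness to pay falls by 29: (233 - 29) - 6Q = 106 + 4Q, so Q_t = 9.8. Buyers pay P_b = 174.2; sellers receive P_s = P_b - 29 = 145.2.
Consumer surplus is the triangle under demand above P_b: (1/2)(9.8)(233 - 174.2) = 288.12.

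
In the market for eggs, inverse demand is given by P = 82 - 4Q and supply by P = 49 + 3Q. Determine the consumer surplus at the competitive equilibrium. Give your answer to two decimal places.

Equilibrium: 82 - 4Q = 49 + 3Q, so Q* = 4.7143 and P* = 63.1429.
Consumer surplus is the triangle under demand above P*: (1/2)(4.7143)(82 - 63.1429) = (1/2)(4.7143)(18.8571) = 44.449.

44.45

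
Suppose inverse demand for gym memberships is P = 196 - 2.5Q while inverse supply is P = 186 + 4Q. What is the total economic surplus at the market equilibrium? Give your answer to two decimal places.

7.69

Equilibrium: 196 - 2.5Q = 186 + 4Q, so Q* = 1.5385 and P* = 192.1538.
CS = (1/2)(1.5385)(3.8462) = 2.9586 and PS = (1/2)(1.5385)(6.1538) = 4.7337, so total surplus = 7.6923.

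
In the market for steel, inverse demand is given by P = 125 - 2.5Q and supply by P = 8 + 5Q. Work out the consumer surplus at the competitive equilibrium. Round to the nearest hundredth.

304.20

Set 125 - 2.5Q = 8 + 5Q, which gives 117 = 7.5Q, so Q* = 15.6 and P* = 125 - 2.5(15.6) = 86.
Consumer surplus is the triangle under demand above P*: (1/2)(15.6)(125 - 86) = (1/2)(15.6)(39) = 304.2.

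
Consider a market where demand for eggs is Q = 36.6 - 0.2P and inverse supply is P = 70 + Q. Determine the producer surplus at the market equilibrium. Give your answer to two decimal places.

Rewriting demand in inverse form: P = 183 - 5Q.
Equilibrium: 183 - 5Q = 70 + Q, so Q* = 18.8333 and P* = 88.8333.
The supply curve's price intercept is 70, so PS = (1/2)(Q*)(P* - 70) = (1/2)(18.8333)(18.8333) = 177.3472.

177.35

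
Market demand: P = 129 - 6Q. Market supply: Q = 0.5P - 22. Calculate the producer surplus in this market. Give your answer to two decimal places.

112.89

Rewriting supply in inverse form: P = 44 + 2Q.
Set 129 - 6Q = 44 + 2Q, which gives 85 = 8Q, so Q* = 10.625 and P* = 129 - 6(10.625) = 65.25.
PS is the area between P* and the supply curve from 0 to Q*: (1/2)(10.625)(21.25) = 112.8906.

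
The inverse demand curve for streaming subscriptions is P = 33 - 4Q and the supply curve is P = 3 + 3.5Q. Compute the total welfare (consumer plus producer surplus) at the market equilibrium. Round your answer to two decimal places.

60.00

Equilibrium: 33 - 4Q = 3 + 3.5Q, so Q* = 4 and P* = 17.
CS = (1/2)(4)(16) = 32 and PS = (1/2)(4)(14) = 28, so total surplus = 60.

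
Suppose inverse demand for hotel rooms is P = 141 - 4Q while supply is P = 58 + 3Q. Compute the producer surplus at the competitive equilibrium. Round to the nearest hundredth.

Setting demand equal to supply, 83 = 7Q, so Q* = 11.8571 and P* = 93.5714.
PS is the area between P* and the supply curve from 0 to Q*: (1/2)(11.8571)(35.5714) = 210.8878.

210.89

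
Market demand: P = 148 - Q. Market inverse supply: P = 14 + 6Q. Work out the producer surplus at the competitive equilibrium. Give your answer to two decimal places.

Setting demand equal to supply, 134 = 7Q, so Q* = 19.1429 and P* = 128.8571.
The supply curve's price intercept is 14, so PS = (1/2)(Q*)(P* - 14) = (1/2)(19.1429)(114.8571) = 1099.3469.

1099.35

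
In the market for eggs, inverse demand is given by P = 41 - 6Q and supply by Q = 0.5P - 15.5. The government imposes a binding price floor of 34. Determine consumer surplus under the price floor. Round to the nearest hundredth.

Rewriting supply in inverse form: P = 31 + 2Q.
Free-market equilibrium: 41 - 6Q = 31 + 2Q gives Q* = 1.25, P* = 33.5.
At P = 34, buyers demand (41 - 34)/6 = 1.1667 while sellers would supply more, so the quantity traded is 1.1667 at price 34.
CS is the triangle under demand above 34: (1/2)(1.1667)(41 - 34) = 4.0833.

4.08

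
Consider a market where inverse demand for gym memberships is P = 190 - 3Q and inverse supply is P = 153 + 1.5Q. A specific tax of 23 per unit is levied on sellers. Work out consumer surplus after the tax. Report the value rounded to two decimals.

Pre-tax equilibrium: 190 - 3Q = 153 + 1.5Q gives Q* = 8.2222, P* = 165.3333.
A tax on sellers shifts supply up by 23: 190 - 3Q = 153 + 1.5Q + 23, so Q_t = 3.1111. Buyers pay P_b = 180.6667; sellers receive P_s = P_b - 23 = 157.6667.
CS = (1/2)(Q_t)(190 - P_b) = (1/2)(3.1111)(9.3333) = 14.5185.

14.52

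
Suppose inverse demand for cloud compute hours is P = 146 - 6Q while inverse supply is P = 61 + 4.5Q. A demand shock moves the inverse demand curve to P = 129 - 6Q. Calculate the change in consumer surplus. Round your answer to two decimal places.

-70.78

Initial equilibrium: Q_0 = 8.0952, P_0 = 97.4286; CS_0 = (1/2)(8.0952)(48.5714) = 196.5986, PS_0 = (1/2)(8.0952)(36.4286) = 147.449.
New equilibrium: 129 - 6Q = 61 + 4.5Q gives Q_1 = 6.4762, P_1 = 90.1429; CS_1 = 125.8231, PS_1 = 94.3673.
Change in consumer surplus = 125.8231 - 196.5986 = -70.7755.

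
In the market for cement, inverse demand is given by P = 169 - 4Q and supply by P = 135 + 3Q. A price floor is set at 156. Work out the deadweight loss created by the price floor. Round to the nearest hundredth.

9.04

Free-market equilibrium: 169 - 4Q = 135 + 3Q gives Q* = 4.8571, P* = 149.5714.
At P = 156, buyers demand (169 - 156)/4 = 3.25 while sellers would supply more, so the quantity traded is 3.25 at price 156.
At Q = 3.25 the demand price is 156 and the supply price is 144.75. Deadweight loss is the triangle between the curves from 3.25 to 4.8571: (1/2)(156 - 144.75)(4.8571 - 3.25) = 9.0402.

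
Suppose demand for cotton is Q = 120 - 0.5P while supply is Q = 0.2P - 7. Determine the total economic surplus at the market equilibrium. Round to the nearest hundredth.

3001.79

Rewriting demand in inverse form: P = 240 - 2Q.
Rewriting supply in inverse form: P = 35 + 5Q.
Set 240 - 2Q = 35 + 5Q, which gives 205 = 7Q, so Q* = 29.2857 and P* = 240 - 2(29.2857) = 181.4286.
CS = (1/2)(29.2857)(58.5714) = 857.6531 and PS = (1/2)(29.2857)(146.4286) = 2144.1327, so total surplus = 3001.7857.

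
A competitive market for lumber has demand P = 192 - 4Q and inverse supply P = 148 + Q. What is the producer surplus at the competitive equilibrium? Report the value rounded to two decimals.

38.72

Setting demand equal to supply, 44 = 5Q, so Q* = 8.8 and P* = 156.8.
PS is the area between P* and the supply curve from 0 to Q*: (1/2)(8.8)(8.8) = 38.72.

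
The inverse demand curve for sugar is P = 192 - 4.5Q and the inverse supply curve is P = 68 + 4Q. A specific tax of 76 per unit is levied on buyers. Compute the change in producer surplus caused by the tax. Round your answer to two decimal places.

Without the tax, 192 - 4.5Q = 68 + 4Q so Q* = 14.5882 and P* = 126.3529.
With the tax, buyers' net willingness to pay falls by 76: (192 - 76) - 4.5Q = 68 + 4Q, so Q_t = 5.6471. Buyers pay P_b = 166.5882; sellers receive P_s = P_b - 76 = 90.5882.
Producers lose the trapezoid between P_s and P* out to Q_t plus the triangle from Q_t to Q*: change in PS = 63.7785 - 425.6332 = -361.8547.

-361.85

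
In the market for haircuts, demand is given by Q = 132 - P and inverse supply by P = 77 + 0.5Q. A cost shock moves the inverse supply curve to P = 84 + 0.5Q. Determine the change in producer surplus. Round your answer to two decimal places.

-80.11

Rewriting demand in inverse form: P = 132 - Q.
Initial equilibrium: Q_0 = 36.6667, P_0 = 95.3333; CS_0 = (1/2)(36.6667)(36.6667) = 672.2222, PS_0 = (1/2)(36.6667)(18.3333) = 336.1111.
New equilibrium: 132 - Q = 84 + 0.5Q gives Q_1 = 32, P_1 = 100; CS_1 = 512, PS_1 = 256.
Change in producer surplus = 256 - 336.1111 = -80.1111.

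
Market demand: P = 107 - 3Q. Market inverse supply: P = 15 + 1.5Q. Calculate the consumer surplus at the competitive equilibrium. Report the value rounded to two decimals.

Set 107 - 3Q = 15 + 1.5Q, which gives 92 = 4.5Q, so Q* = 20.4444 and P* = 107 - 3(20.4444) = 45.6667.
The demand choke price is 107, so CS = (1/2)(Q*)(107 - P*) = (1/2)(20.4444)(61.3333) = 626.963.

626.96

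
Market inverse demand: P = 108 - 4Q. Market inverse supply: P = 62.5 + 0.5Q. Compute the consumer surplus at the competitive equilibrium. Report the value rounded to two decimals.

Equilibrium: 108 - 4Q = 62.5 + 0.5Q, so Q* = 10.1111 and P* = 67.5556.
The demand choke price is 108, so CS = (1/2)(Q*)(108 - P*) = (1/2)(10.1111)(40.4444) = 204.4691.

204.47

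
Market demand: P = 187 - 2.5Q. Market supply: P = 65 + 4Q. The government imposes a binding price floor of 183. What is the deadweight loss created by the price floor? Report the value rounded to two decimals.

Without the control, 187 - 2.5Q = 65 + 4Q so Q* = 18.7692 and P* = 140.0769.
At P = 183, buyers demand (187 - 183)/2.5 = 1.6 while sellers would supply more, so the quantity traded is 1.6 at price 183.
At Q = 1.6 the demand price is 183 and the supply price is 71.4. Deadweight loss is the triangle between the curves from 1.6 to 18.7692: (1/2)(183 - 71.4)(18.7692 - 1.6) = 958.0431.

958.04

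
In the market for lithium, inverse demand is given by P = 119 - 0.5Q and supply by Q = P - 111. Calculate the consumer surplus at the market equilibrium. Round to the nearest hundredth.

7.11

Rewriting supply in inverse form: P = 111 + Q.
Set 119 - 0.5Q = 111 + Q, which gives 8 = 1.5Q, so Q* = 5.3333 and P* = 119 - 0.5(5.3333) = 116.3333.
Consumer surplus is the triangle under demand above P*: (1/2)(5.3333)(119 - 116.3333) = (1/2)(5.3333)(2.6667) = 7.1111.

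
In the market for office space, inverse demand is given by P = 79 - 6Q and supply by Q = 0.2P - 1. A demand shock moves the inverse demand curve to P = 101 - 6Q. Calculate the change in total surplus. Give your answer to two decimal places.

170.00

Rewriting supply in inverse form: P = 5 + 5Q.
Initial equilibrium: Q_0 = 6.7273, P_0 = 38.6364; CS_0 = (1/2)(6.7273)(40.3636) = 135.7686, PS_0 = (1/2)(6.7273)(33.6364) = 113.1405.
New equilibrium: 101 - 6Q = 5 + 5Q gives Q_1 = 8.7273, P_1 = 48.6364; CS_1 = 228.4959, PS_1 = 190.4132.
Change in total surplus = (228.4959 + 190.4132) - (135.7686 + 113.1405) = 170.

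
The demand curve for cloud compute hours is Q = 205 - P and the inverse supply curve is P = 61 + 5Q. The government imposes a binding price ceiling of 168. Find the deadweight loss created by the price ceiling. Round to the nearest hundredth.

20.28

Rewriting demand in inverse form: P = 205 - Q.
Without the control, 205 - Q = 61 + 5Q so Q* = 24 and P* = 181.
At the ceiling price 168, quantity supplied is (168 - 61)/5 = 21.4; supply is the short side, so Q = 21.4 trades at P = 168.
The lost-trades triangle has base Q* - 21.4 = 2.6 and height equal to the gap between the curves at Q = 21.4, which is 183.6 - 168 = 15.6. DWL = (1/2)(2.6)(15.6) = 20.28.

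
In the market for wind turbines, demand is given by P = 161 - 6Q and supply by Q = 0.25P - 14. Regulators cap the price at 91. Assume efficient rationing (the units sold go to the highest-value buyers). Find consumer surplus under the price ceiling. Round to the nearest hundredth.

Rewriting supply in inverse form: P = 56 + 4Q.
Free-market equilibrium: 161 - 6Q = 56 + 4Q gives Q* = 10.5, P* = 98.
At the ceiling price 91, quantity supplied is (91 - 56)/4 = 8.75; supply is the short side, so Q = 8.75 trades at P = 91.
The demand price at Q = 8.75 is 108.5. CS is the trapezoid between demand and 91 over [0, 8.75]: (1/2)[(161 - 91) + (108.5 - 91)](8.75) = 382.8125.

382.81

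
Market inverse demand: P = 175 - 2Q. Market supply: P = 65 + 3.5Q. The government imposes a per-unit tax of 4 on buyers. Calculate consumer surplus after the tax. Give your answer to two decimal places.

Pre-tax equilibrium: 175 - 2Q = 65 + 3.5Q gives Q* = 20, P* = 135.
With the tax, buyers' net willingness to pay falls by 4: (175 - 4) - 2Q = 65 + 3.5Q, so Q_t = 19.2727. Buyers pay P_b = 136.4545; sellers receive P_s = P_b - 4 = 132.4545.
CS = (1/2)(Q_t)(175 - P_b) = (1/2)(19.2727)(38.5455) = 371.438.

371.44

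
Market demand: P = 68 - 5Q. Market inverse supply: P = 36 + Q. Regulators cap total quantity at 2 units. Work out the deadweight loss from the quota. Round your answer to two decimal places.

Unrestricted equilibrium: Q* = (68 - 36)/(5 + 1) = 5.3333.
At Q = 2 the demand price is 68 - 5(2) = 58 and the supply price is 36 + (2) = 38.
DWL = (1/2)(gap between curves at 2) x (Q* - 2) = (1/2)(20)(3.3333) = 33.3333.

33.33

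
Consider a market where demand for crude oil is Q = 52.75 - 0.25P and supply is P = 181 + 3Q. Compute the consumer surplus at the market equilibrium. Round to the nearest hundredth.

36.73

Rewriting demand in inverse form: P = 211 - 4Q.
Setting demand equal to supply, 30 = 7Q, so Q* = 4.2857 and P* = 193.8571.
The demand choke price is 211, so CS = (1/2)(Q*)(211 - P*) = (1/2)(4.2857)(17.1429) = 36.7347.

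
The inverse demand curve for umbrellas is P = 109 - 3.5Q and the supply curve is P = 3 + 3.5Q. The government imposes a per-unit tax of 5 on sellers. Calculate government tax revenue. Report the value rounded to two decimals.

Pre-tax equilibrium: 109 - 3.5Q = 3 + 3.5Q gives Q* = 15.1429, P* = 56.
With the tax, sellers need 5 more per unit: 109 - 3.5Q = 3 + 3.5Q + 5, so Q_t = 14.4286. Buyers pay P_b = 58.5; sellers receive P_s = P_b - 5 = 53.5.
Tax revenue = t x Q_t = 5 x 14.4286 = 72.1429.

72.14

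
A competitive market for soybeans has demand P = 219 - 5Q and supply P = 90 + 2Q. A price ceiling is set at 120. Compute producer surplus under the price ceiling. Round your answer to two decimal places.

Without the control, 219 - 5Q = 90 + 2Q so Q* = 18.4286 and P* = 126.8571.
At P = 120, sellers supply (120 - 90)/2 = 15 while buyers want more, so the quantity traded is 15 at price 120.
PS is the triangle above supply below 120: (1/2)(15)(120 - 90) = 225.

225.00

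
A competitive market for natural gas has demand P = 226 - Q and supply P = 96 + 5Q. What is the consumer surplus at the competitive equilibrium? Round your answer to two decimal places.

234.72

Equilibrium: 226 - Q = 96 + 5Q, so Q* = 21.6667 and P* = 204.3333.
Consumer surplus is the triangle under demand above P*: (1/2)(21.6667)(226 - 204.3333) = (1/2)(21.6667)(21.6667) = 234.7222.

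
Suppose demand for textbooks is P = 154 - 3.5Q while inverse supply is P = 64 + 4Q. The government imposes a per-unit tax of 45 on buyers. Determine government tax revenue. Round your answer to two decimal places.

270.00

Without the tax, 154 - 3.5Q = 64 + 4Q so Q* = 12 and P* = 112.
With the tax, buyers' net willingness to pay falls by 45: (154 - 45) - 3.5Q = 64 + 4Q, so Q_t = 6. Buyers pay P_b = 133; sellers receive P_s = P_b - 45 = 88.
Tax revenue = t x Q_t = 45 x 6 = 270.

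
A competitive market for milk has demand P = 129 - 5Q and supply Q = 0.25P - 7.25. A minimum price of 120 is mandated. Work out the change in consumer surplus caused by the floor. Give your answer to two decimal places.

Rewriting supply in inverse form: P = 29 + 4Q.
Free-market equilibrium: 129 - 5Q = 29 + 4Q gives Q* = 11.1111, P* = 73.4444.
At P = 120, buyers demand (129 - 120)/5 = 1.8 while sellers would supply more, so the quantity traded is 1.8 at price 120.
CS goes from (1/2)(11.1111)(55.5556) = 308.642 to 8.1 (computed as (129 - 120)(1.8) - (1/2)(5)(1.8)^2), a change of -300.542.

-300.54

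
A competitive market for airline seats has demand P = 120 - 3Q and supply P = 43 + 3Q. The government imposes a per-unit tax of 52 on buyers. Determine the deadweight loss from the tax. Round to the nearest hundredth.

Pre-tax equilibrium: 120 - 3Q = 43 + 3Q gives Q* = 12.8333, P* = 81.5.
With the tax, buyers' net willingness to pay falls by 52: (120 - 52) - 3Q = 43 + 3Q, so Q_t = 4.1667. Buyers pay P_b = 107.5; sellers receive P_s = P_b - 52 = 55.5.
Deadweight loss is the triangle between the curves from Q_t to Q*: (1/2)(12.8333 - 4.1667)(52) = 225.3333.

225.33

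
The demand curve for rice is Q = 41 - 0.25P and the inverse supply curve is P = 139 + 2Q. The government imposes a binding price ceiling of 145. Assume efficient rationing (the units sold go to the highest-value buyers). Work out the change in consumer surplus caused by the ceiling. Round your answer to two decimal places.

4.28

Rewriting demand in inverse form: P = 164 - 4Q.
Free-market equilibrium: 164 - 4Q = 139 + 2Q gives Q* = 4.1667, P* = 147.3333.
At P = 145, sellers supply (145 - 139)/2 = 3 while buyers want more, so the quantity traded is 3 at price 145.
CS goes from (1/2)(4.1667)(16.6667) = 34.7222 to 39 (computed as (164 - 145)(3) - (1/2)(4)(3)^2), a change of 4.2778.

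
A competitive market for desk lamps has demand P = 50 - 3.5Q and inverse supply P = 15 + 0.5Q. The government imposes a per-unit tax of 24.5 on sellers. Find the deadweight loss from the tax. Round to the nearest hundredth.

75.03

Pre-tax equilibrium: 50 - 3.5Q = 15 + 0.5Q gives Q* = 8.75, P* = 19.375.
A tax on sellers shifts supply up by 24.5: 50 - 3.5Q = 15 + 0.5Q + 24.5, so Q_t = 2.625. Buyers pay P_b = 40.8125; sellers receive P_s = P_b - 24.5 = 16.3125.
The welfare triangle lost has base Q* - Q_t = 6.125 and height t = 24.5, so DWL = (1/2)(6.125)(24.5) = 75.0312.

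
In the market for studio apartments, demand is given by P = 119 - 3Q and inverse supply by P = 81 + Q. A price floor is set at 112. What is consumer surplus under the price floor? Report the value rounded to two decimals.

8.17

Without the control, 119 - 3Q = 81 + Q so Q* = 9.5 and P* = 90.5.
At P = 112, buyers demand (119 - 112)/3 = 2.3333 while sellers would supply more, so the quantity traded is 2.3333 at price 112.
CS is the triangle under demand above 112: (1/2)(2.3333)(119 - 112) = 8.1667.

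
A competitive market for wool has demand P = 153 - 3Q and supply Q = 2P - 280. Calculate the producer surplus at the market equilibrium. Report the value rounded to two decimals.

Rewriting supply in inverse form: P = 140 + 0.5Q.
Set 153 - 3Q = 140 + 0.5Q, which gives 13 = 3.5Q, so Q* = 3.7143 and P* = 153 - 3(3.7143) = 141.8571.
The supply curve's price intercept is 140, so PS = (1/2)(Q*)(P* - 140) = (1/2)(3.7143)(1.8571) = 3.449.

3.45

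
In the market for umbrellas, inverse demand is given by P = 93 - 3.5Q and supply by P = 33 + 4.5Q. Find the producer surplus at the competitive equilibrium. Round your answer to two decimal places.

Setting demand equal to supply, 60 = 8Q, so Q* = 7.5 and P* = 66.75.
The supply curve's price intercept is 33, so PS = (1/2)(Q*)(P* - 33) = (1/2)(7.5)(33.75) = 126.5625.

126.56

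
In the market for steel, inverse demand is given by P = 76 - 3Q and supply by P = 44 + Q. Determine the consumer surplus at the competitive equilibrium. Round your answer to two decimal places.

Equilibrium: 76 - 3Q = 44 + Q, so Q* = 8 and P* = 52.
Consumer surplus is the triangle under demand above P*: (1/2)(8)(76 - 52) = (1/2)(8)(24) = 96.

96.00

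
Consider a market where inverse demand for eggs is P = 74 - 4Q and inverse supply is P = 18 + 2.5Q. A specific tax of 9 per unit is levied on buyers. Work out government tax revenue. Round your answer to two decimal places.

Pre-tax equilibrium: 74 - 4Q = 18 + 2.5Q gives Q* = 8.6154, P* = 39.5385.
A tax on buyers shifts demand down by 9: (74 - 9) - 4Q = 18 + 2.5Q, so Q_t = 7.2308. Buyers pay P_b = 45.0769; sellers receive P_s = P_b - 9 = 36.0769.
Revenue is the tax times quantity traded: 9 x 7.2308 = 65.0769.

65.08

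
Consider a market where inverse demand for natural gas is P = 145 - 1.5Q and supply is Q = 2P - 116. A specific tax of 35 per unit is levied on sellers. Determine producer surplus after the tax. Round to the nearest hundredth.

169.00

Rewriting supply in inverse form: P = 58 + 0.5Q.
Pre-tax equilibrium: 145 - 1.5Q = 58 + 0.5Q gives Q* = 43.5, P* = 79.75.
A tax on sellers shifts supply up by 35: 145 - 1.5Q = 58 + 0.5Q + 35, so Q_t = 26. Buyers pay P_b = 106; sellers receive P_s = P_b - 35 = 71.
Producer surplus is the triangle above supply below P_s: (1/2)(26)(71 - 58) = 169.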